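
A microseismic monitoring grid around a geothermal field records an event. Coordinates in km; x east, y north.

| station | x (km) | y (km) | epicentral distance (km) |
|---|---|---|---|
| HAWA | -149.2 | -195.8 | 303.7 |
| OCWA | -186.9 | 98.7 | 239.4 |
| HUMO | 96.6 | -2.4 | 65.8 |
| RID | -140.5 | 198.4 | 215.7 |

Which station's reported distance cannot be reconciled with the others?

RID

Solve using three stations at a time. Using HAWA, OCWA, HUMO (subtract circle equations pairwise → linear system) gives (x, y) ≈ (44.7, 38.0).
Distances from that point to each station vs reported:
  HAWA: calculated 303.7 vs reported 303.7 → residual 0.0 km
  OCWA: calculated 239.4 vs reported 239.4 → residual 0.0 km
  HUMO: calculated 65.8 vs reported 65.8 → residual 0.0 km
  RID: calculated 245.0 vs reported 215.7 → residual 29.3 km
HAWA, OCWA, HUMO are mutually consistent (residuals ≈ 0); RID is off by 29.3 km.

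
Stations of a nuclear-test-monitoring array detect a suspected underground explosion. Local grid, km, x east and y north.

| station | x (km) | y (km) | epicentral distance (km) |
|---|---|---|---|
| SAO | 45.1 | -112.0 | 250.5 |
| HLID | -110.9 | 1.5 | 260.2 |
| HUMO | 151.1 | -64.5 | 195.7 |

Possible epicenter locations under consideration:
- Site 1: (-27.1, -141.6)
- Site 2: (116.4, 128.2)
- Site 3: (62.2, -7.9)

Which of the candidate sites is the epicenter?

For each candidate, compare |candidate − station| to the reported distance:
Site 1: residuals SAO 172.5, HLID 94.4, HUMO 1.5 → max 172.5 km
Site 2: residuals SAO 0.1, HLID 0.0, HUMO 0.1 → max 0.1 km
Site 3: residuals SAO 145.0, HLID 86.8, HUMO 90.3 → max 145.0 km
Only Site 2 has all residuals ≈ 0.

Site 2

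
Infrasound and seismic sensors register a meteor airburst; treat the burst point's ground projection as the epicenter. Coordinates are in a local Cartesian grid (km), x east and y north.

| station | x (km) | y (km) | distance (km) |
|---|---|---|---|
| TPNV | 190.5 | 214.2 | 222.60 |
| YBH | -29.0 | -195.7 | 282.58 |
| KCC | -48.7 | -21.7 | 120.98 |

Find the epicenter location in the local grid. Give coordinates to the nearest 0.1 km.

(9.8, 84.2)

Circle about each station: (x − 190.5)² + (y − 214.2)² = 222.60²; (x + 29.0)² + (y + 195.7)² = 282.58²; (x + 48.7)² + (y + 21.7)² = 120.98².
Subtracting pairs of circle equations eliminates x²+y² and gives linear equations (the radical axes):
-439.0 x − 819.8 y = -73333.10
-478.4 x − 471.8 y = -44414.71
Solving the 2×2 system: x ≈ 9.8, y ≈ 84.2 km.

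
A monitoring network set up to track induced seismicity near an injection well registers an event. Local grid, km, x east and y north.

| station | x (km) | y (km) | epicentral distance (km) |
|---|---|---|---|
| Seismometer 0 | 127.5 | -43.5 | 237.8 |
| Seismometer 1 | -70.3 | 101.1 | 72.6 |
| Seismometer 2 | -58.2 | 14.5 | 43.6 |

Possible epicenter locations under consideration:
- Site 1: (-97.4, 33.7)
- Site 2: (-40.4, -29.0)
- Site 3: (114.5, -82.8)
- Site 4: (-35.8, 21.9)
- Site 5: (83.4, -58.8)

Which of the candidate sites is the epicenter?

Site 1

For each candidate, compare |candidate − station| to the reported distance:
Site 1: residuals Seismometer 0 0.0, Seismometer 1 0.0, Seismometer 2 0.0 → max 0.0 km
Site 2: residuals Seismometer 0 69.3, Seismometer 1 60.9, Seismometer 2 3.4 → max 69.3 km
Site 3: residuals Seismometer 0 196.4, Seismometer 1 188.1, Seismometer 2 154.6 → max 196.4 km
Site 4: residuals Seismometer 0 61.9, Seismometer 1 13.8, Seismometer 2 20.0 → max 61.9 km
Site 5: residuals Seismometer 0 191.1, Seismometer 1 149.2, Seismometer 2 115.8 → max 191.1 km
Only Site 1 has all residuals ≈ 0.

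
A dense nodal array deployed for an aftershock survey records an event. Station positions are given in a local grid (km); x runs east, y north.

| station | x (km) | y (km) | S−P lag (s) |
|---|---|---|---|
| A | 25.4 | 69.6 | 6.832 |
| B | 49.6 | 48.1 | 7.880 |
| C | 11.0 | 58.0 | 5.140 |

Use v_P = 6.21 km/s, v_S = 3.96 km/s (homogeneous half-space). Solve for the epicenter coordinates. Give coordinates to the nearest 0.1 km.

-32.7 km east, 22.7 km north

Distance from S−P lag: d = Δt · v_P v_S / (v_P − v_S) = Δt · (6.21·3.96)/(6.21−3.96) ≈ 10.9296·Δt.
So d_A = 74.67, d_B = 86.13, d_C = 56.18 km.
Circle about each station: (x − 25.4)² + (y − 69.6)² = 74.67²; (x − 49.6)² + (y − 48.1)² = 86.13²; (x − 11.0)² + (y − 58.0)² = 56.18².
Subtracting the A equation from the B and C equations removes the quadratic terms:
48.4 x − 43.0 y = -2558.32
-28.8 x − 23.2 y = 415.10
Solving the 2×2 system: x ≈ -32.7, y ≈ 22.7 km.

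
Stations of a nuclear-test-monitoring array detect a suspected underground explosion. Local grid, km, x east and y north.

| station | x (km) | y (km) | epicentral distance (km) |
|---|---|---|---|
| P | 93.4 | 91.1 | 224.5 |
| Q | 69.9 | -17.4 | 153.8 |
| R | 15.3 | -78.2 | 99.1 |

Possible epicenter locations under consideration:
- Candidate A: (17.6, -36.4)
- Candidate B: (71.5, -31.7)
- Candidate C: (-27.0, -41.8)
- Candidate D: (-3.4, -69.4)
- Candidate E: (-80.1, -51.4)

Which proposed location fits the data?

Candidate E

For each candidate, compare |candidate − station| to the reported distance:
Candidate A: residuals P 76.2, Q 98.2, R 57.2 → max 98.2 km
Candidate B: residuals P 99.8, Q 139.4, R 26.2 → max 139.4 km
Candidate C: residuals P 45.2, Q 53.9, R 43.3 → max 53.9 km
Candidate D: residuals P 37.1, Q 63.9, R 78.4 → max 78.4 km
Candidate E: residuals P 0.0, Q 0.0, R 0.0 → max 0.0 km
Only Candidate E has all residuals ≈ 0.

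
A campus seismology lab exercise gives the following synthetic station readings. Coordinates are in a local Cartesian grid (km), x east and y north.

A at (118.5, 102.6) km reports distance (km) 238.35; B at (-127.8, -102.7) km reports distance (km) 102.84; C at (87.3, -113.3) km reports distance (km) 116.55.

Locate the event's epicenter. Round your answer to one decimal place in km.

-26.2 km east, -86.8 km north

Circle about each station: (x − 118.5)² + (y − 102.6)² = 238.35²; (x + 127.8)² + (y + 102.7)² = 102.84²; (x − 87.3)² + (y + 113.3)² = 116.55².
Subtracting pairs of circle equations eliminates x²+y² and gives linear equations (the radical axes):
-492.6 x − 410.6 y = 48545.78
-62.4 x − 431.8 y = 39115.99
Solving the 2×2 system: x ≈ -26.2, y ≈ -86.8 km.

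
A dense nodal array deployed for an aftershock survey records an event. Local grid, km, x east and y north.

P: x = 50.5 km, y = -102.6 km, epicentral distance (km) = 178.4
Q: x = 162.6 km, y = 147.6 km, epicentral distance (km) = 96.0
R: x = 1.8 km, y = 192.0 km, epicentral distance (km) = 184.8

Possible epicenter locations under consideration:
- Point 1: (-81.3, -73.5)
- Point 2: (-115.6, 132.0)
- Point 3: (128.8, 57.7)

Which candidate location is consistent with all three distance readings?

For each candidate, compare |candidate − station| to the reported distance:
Point 1: residuals P 43.4, Q 233.2, R 93.4 → max 233.2 km
Point 2: residuals P 109.0, Q 182.6, R 53.0 → max 182.6 km
Point 3: residuals P 0.0, Q 0.0, R 0.0 → max 0.0 km
Only Point 3 has all residuals ≈ 0.

Point 3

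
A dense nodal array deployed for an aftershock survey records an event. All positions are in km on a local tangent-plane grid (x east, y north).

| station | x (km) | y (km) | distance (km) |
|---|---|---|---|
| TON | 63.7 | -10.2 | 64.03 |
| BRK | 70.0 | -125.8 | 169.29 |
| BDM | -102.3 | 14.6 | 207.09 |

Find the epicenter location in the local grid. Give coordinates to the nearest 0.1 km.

Circle about each station: (x − 63.7)² + (y + 10.2)² = 64.03²; (x − 70.0)² + (y + 125.8)² = 169.29²; (x + 102.3)² + (y − 14.6)² = 207.09².
Subtracting the TON equation from the BRK and BDM equations removes the quadratic terms:
12.6 x − 231.2 y = -7995.35
-332.0 x + 49.6 y = -32269.71
Solving the 2×2 system: x ≈ 103.2, y ≈ 40.2 km.

(103.2, 40.2)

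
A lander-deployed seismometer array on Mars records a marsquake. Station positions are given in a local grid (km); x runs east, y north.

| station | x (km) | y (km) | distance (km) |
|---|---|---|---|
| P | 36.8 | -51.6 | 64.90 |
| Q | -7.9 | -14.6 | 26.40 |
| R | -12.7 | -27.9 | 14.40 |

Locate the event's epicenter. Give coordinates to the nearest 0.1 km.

Circle about each station: (x − 36.8)² + (y + 51.6)² = 64.90²; (x + 7.9)² + (y + 14.6)² = 26.40²; (x + 12.7)² + (y + 27.9)² = 14.40².
Subtracting pairs of circle equations eliminates x²+y² and gives linear equations (the radical axes):
-89.4 x + 74.0 y = -226.18
-99.0 x + 47.4 y = 927.55
Solving the 2×2 system: x ≈ -25.7, y ≈ -34.1 km.

-25.7 km east, -34.1 km north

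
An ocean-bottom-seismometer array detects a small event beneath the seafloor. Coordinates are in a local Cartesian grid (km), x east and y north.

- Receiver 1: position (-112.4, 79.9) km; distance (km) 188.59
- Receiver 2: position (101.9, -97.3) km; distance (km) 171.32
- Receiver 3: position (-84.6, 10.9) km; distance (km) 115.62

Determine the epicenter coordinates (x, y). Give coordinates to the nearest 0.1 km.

-69.3 km east, -103.7 km north

Circle about each station: (x + 112.4)² + (y − 79.9)² = 188.59²; (x − 101.9)² + (y + 97.3)² = 171.32²; (x + 84.6)² + (y − 10.9)² = 115.62².
Subtracting the Receiver 1 equation from the Receiver 2 and Receiver 3 equations removes the quadratic terms:
428.6 x − 354.4 y = 7048.78
55.6 x − 138.0 y = 10456.40
Solving the 2×2 system: x ≈ -69.3, y ≈ -103.7 km.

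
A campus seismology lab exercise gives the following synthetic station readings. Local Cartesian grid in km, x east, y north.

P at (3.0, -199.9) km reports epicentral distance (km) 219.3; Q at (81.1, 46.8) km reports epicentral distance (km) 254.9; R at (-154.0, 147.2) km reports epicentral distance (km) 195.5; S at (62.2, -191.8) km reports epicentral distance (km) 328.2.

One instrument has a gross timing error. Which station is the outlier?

Solve using three stations at a time. Using P, Q, R (subtract circle equations pairwise → linear system) gives (x, y) ≈ (-155.4, -48.3).
Distances from that point to each station vs reported:
  P: calculated 219.3 vs reported 219.3 → residual 0.0 km
  Q: calculated 254.9 vs reported 254.9 → residual 0.0 km
  R: calculated 195.5 vs reported 195.5 → residual 0.0 km
  S: calculated 260.7 vs reported 328.2 → residual 67.5 km
P, Q, R are mutually consistent (residuals ≈ 0); S is off by 67.5 km.

S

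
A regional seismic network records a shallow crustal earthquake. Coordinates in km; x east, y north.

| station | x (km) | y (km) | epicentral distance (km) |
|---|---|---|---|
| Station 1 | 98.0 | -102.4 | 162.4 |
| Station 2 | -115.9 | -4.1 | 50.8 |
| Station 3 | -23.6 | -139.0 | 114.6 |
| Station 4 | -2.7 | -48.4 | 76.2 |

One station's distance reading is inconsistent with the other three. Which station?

Solve using three stations at a time. Using Station 2, Station 3, Station 4 (subtract circle equations pairwise → linear system) gives (x, y) ≈ (-78.2, -38.2).
Distances from that point to each station vs reported:
  Station 1: calculated 187.6 vs reported 162.4 → residual 25.2 km
  Station 2: calculated 50.8 vs reported 50.8 → residual 0.0 km
  Station 3: calculated 114.6 vs reported 114.6 → residual 0.0 km
  Station 4: calculated 76.2 vs reported 76.2 → residual 0.0 km
Station 2, Station 3, Station 4 are mutually consistent (residuals ≈ 0); Station 1 is off by 25.2 km.

Station 1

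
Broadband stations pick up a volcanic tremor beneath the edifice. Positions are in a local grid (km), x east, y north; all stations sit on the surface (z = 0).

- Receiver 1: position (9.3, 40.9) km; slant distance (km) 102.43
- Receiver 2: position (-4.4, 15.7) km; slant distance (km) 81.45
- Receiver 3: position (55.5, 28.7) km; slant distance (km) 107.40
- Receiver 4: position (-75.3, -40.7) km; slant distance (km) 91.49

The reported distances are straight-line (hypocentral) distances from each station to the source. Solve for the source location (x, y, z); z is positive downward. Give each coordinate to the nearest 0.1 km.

Each station gives a sphere (x−x_i)² + (y−y_i)² + z² = d_i² (stations at z=0).
Subtracting the Receiver 1 sphere from Receiver 2 and Receiver 3: z² cancels, leaving linear equations in x and y:
-27.4 x − 50.4 y = 2364.35
92.4 x − 24.4 y = 1101.78
Solving: x ≈ -0.406, y ≈ -46.691 km (keep extra digits for the depth step; rounded: -0.4, -46.7).
Then from the Receiver 1 sphere: z² = 102.43² − (x − 9.3)² − (y − 40.9)² with x = -0.406, y = -46.691, so z ≈ 52.206 ≈ 52.2 km.

(-0.4, -46.7, 52.2)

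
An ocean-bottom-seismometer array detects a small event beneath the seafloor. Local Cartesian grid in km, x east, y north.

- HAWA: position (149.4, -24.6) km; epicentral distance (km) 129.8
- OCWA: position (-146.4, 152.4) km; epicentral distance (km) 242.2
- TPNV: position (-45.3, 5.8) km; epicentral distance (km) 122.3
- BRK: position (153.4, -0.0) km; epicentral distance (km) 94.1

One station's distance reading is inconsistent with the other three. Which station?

Solve using three stations at a time. Using OCWA, TPNV, BRK (subtract circle equations pairwise → linear system) gives (x, y) ≈ (70.6, 44.9).
Distances from that point to each station vs reported:
  HAWA: calculated 105.0 vs reported 129.8 → residual 24.8 km
  OCWA: calculated 242.2 vs reported 242.2 → residual 0.0 km
  TPNV: calculated 122.3 vs reported 122.3 → residual 0.0 km
  BRK: calculated 94.1 vs reported 94.1 → residual 0.0 km
OCWA, TPNV, BRK are mutually consistent (residuals ≈ 0); HAWA is off by 24.8 km.

HAWA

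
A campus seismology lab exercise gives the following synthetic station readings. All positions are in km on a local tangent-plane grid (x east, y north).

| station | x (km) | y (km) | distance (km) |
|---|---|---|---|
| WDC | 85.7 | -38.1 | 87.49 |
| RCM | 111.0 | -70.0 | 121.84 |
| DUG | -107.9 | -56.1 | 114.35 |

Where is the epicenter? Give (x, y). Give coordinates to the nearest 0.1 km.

Circle about each station: (x − 85.7)² + (y + 38.1)² = 87.49²; (x − 111.0)² + (y + 70.0)² = 121.84²; (x + 107.9)² + (y + 56.1)² = 114.35².
Subtracting pairs of circle equations eliminates x²+y² and gives linear equations (the radical axes):
50.6 x − 63.8 y = 1234.41
-387.2 x − 36.0 y = 572.10
Solving the 2×2 system: x ≈ 0.3, y ≈ -19.1 km.

(0.3, -19.1)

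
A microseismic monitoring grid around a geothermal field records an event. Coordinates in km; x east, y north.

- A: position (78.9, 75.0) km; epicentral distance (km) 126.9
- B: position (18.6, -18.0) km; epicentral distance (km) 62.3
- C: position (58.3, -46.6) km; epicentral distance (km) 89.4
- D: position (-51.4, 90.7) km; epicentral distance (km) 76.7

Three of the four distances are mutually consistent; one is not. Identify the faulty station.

C

Solve using three stations at a time. Using A, B, D (subtract circle equations pairwise → linear system) gives (x, y) ≈ (-33.5, 16.1).
Distances from that point to each station vs reported:
  A: calculated 126.9 vs reported 126.9 → residual 0.0 km
  B: calculated 62.3 vs reported 62.3 → residual 0.0 km
  C: calculated 111.2 vs reported 89.4 → residual 21.8 km
  D: calculated 76.7 vs reported 76.7 → residual 0.0 km
A, B, D are mutually consistent (residuals ≈ 0); C is off by 21.8 km.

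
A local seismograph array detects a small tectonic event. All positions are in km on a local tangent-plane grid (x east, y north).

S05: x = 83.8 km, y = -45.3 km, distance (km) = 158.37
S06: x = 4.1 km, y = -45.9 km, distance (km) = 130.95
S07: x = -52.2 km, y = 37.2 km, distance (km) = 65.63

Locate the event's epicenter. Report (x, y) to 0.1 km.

Circle about each station: (x − 83.8)² + (y + 45.3)² = 158.37²; (x − 4.1)² + (y + 45.9)² = 130.95²; (x + 52.2)² + (y − 37.2)² = 65.63².
Subtracting pairs of circle equations eliminates x²+y² and gives linear equations (the radical axes):
-159.4 x − 1.2 y = 982.24
-272.0 x + 165.0 y = 15807.91
Solving the 2×2 system: x ≈ -6.8, y ≈ 84.6 km.

x ≈ -6.8 km, y ≈ 84.6 km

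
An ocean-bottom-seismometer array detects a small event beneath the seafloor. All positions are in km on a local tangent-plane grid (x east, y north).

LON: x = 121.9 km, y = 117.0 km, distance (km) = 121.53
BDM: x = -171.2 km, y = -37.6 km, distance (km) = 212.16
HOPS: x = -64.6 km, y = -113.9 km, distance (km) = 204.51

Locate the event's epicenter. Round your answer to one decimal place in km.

x ≈ 6.9 km, y ≈ 77.7 km

Circle about each station: (x − 121.9)² + (y − 117.0)² = 121.53²; (x + 171.2)² + (y + 37.6)² = 212.16²; (x + 64.6)² + (y + 113.9)² = 204.51².
Subtracting the LON equation from the BDM and HOPS equations removes the quadratic terms:
-586.2 x − 309.2 y = -28067.73
-373.0 x − 461.8 y = -38457.04
Solving the 2×2 system: x ≈ 6.9, y ≈ 77.7 km.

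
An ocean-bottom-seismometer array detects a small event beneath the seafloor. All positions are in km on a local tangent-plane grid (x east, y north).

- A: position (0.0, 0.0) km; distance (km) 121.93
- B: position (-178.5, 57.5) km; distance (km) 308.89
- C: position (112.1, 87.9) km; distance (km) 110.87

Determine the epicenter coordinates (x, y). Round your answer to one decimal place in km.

Circle about each station: x² + y² = 121.93²; (x + 178.5)² + (y − 57.5)² = 308.89²; (x − 112.1)² + (y − 87.9)² = 110.87².
Subtracting the A equation from the B and C equations removes the quadratic terms:
-357.0 x + 115.0 y = -45377.61
224.2 x + 175.8 y = 22867.59
Solving the 2×2 system: x ≈ 119.8, y ≈ -22.7 km.

119.8 km east, -22.7 km north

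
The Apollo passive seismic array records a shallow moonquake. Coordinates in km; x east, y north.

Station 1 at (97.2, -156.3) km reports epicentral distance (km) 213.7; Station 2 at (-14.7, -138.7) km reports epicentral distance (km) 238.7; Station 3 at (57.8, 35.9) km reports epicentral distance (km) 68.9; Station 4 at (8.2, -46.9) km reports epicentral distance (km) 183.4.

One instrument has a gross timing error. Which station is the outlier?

Solve using three stations at a time. Using Station 1, Station 2, Station 3 (subtract circle equations pairwise → linear system) gives (x, y) ≈ (123.8, 55.7).
Distances from that point to each station vs reported:
  Station 1: calculated 213.7 vs reported 213.7 → residual 0.0 km
  Station 2: calculated 238.7 vs reported 238.7 → residual 0.0 km
  Station 3: calculated 68.9 vs reported 68.9 → residual 0.0 km
  Station 4: calculated 154.6 vs reported 183.4 → residual 28.8 km
Station 1, Station 2, Station 3 are mutually consistent (residuals ≈ 0); Station 4 is off by 28.8 km.

Station 4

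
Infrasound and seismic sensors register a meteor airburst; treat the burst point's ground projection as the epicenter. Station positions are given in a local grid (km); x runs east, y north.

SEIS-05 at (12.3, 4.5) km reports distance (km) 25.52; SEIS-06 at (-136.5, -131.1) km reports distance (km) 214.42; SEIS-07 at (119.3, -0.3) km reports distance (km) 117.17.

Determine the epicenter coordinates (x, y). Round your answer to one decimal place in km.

Circle about each station: (x − 12.3)² + (y − 4.5)² = 25.52²; (x + 136.5)² + (y + 131.1)² = 214.42²; (x − 119.3)² + (y + 0.3)² = 117.17².
Subtracting the SEIS-05 equation from the SEIS-06 and SEIS-07 equations removes the quadratic terms:
-297.6 x − 271.2 y = -9676.75
214.0 x − 9.6 y = 983.50
Solving the 2×2 system: x ≈ 5.9, y ≈ 29.2 km.

5.9 km east, 29.2 km north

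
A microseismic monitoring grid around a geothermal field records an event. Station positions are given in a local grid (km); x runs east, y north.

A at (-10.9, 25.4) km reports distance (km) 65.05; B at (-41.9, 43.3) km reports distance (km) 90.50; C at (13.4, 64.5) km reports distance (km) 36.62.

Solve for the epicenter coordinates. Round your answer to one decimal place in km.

Circle about each station: (x + 10.9)² + (y − 25.4)² = 65.05²; (x + 41.9)² + (y − 43.3)² = 90.50²; (x − 13.4)² + (y − 64.5)² = 36.62².
Subtracting the A equation from the B and C equations removes the quadratic terms:
-62.0 x + 35.8 y = -1092.22
48.6 x + 78.2 y = 6466.32
Solving the 2×2 system: x ≈ 48.1, y ≈ 52.8 km.

x ≈ 48.1 km, y ≈ 52.8 km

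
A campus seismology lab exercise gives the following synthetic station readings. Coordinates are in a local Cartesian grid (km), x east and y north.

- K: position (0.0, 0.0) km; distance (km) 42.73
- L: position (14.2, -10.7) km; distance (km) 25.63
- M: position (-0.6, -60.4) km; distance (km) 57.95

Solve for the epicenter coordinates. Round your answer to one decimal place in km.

Circle about each station: x² + y² = 42.73²; (x − 14.2)² + (y + 10.7)² = 25.63²; (x + 0.6)² + (y + 60.4)² = 57.95².
Subtracting pairs of circle equations eliminates x²+y² and gives linear equations (the radical axes):
28.4 x − 21.4 y = 1485.09
-1.2 x − 120.8 y = 2116.17
Solving the 2×2 system: x ≈ 38.8, y ≈ -17.9 km.
Check against K (with the unrounded x, y): √(x²+y²) = 42.73 ≈ 42.73 km. ✓

x ≈ 38.8 km, y ≈ -17.9 km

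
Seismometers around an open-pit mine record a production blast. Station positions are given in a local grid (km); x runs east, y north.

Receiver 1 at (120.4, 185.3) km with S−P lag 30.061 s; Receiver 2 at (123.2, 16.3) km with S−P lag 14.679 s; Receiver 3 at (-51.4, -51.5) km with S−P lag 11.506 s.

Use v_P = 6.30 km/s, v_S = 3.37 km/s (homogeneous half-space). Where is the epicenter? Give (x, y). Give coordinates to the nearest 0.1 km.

x ≈ 19.6 km, y ≈ -7.8 km

Distance from S−P lag: d = Δt · v_P v_S / (v_P − v_S) = Δt · (6.30·3.37)/(6.30−3.37) ≈ 7.2461·Δt.
So d_Receiver 1 = 217.82, d_Receiver 2 = 106.37, d_Receiver 3 = 83.37 km.
Circle about each station: (x − 120.4)² + (y − 185.3)² = 217.82²; (x − 123.2)² + (y − 16.3)² = 106.37²; (x + 51.4)² + (y + 51.5)² = 83.37².
Subtracting pairs of circle equations eliminates x²+y² and gives linear equations (the radical axes):
5.6 x − 338.0 y = 2742.66
-343.6 x − 473.6 y = -3043.04
Solving the 2×2 system: x ≈ 19.6, y ≈ -7.8 km.
Check against Receiver 1 (with the unrounded x, y): √((x − 120.4)²+(y − 185.3)²) = 217.82 ≈ 217.82 km. ✓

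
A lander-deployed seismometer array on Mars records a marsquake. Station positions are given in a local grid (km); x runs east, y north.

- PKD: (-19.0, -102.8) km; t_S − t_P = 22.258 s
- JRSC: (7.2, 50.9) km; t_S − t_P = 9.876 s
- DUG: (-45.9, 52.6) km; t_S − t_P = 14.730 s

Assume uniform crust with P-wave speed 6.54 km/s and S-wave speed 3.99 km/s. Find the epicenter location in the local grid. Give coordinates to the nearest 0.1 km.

99.7 km east, 91.6 km north

Distance from S−P lag: d = Δt · v_P v_S / (v_P − v_S) = Δt · (6.54·3.99)/(6.54−3.99) ≈ 10.2332·Δt.
So d_PKD = 227.77, d_JRSC = 101.06, d_DUG = 150.73 km.
Circle about each station: (x + 19.0)² + (y + 102.8)² = 227.77²; (x − 7.2)² + (y − 50.9)² = 101.06²; (x + 45.9)² + (y − 52.6)² = 150.73².
Subtracting the PKD equation from the JRSC and DUG equations removes the quadratic terms:
52.4 x + 307.4 y = 33379.86
-53.8 x + 310.8 y = 23104.37
Solving the 2×2 system: x ≈ 99.7, y ≈ 91.6 km.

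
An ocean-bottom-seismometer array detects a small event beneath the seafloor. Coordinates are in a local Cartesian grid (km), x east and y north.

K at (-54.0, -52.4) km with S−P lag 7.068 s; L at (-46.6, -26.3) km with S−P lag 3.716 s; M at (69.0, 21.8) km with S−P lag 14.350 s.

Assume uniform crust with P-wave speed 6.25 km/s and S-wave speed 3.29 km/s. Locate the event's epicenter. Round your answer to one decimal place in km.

(-24.3, -13.3)

Distance from S−P lag: d = Δt · v_P v_S / (v_P − v_S) = Δt · (6.25·3.29)/(6.25−3.29) ≈ 6.9468·Δt.
So d_K = 49.10, d_L = 25.81, d_M = 99.69 km.
Circle about each station: (x + 54.0)² + (y + 52.4)² = 49.10²; (x + 46.6)² + (y + 26.3)² = 25.81²; (x − 69.0)² + (y − 21.8)² = 99.69².
Subtracting pairs of circle equations eliminates x²+y² and gives linear equations (the radical axes):
14.8 x + 52.2 y = -1053.86
246.0 x + 148.4 y = -7952.81
Solving the 2×2 system: x ≈ -24.3, y ≈ -13.3 km.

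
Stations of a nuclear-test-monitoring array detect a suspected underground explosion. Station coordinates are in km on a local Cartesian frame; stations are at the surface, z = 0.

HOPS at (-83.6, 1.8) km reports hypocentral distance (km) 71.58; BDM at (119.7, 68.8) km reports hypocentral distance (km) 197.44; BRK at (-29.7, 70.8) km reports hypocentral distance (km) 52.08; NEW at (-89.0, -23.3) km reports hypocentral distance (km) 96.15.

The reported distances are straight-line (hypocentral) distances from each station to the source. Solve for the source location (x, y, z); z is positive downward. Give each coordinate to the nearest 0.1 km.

Each station gives a sphere (x−x_i)² + (y−y_i)² + z² = d_i² (stations at z=0).
Subtracting the HOPS sphere from BDM and BRK: z² cancels, leaving linear equations in x and y:
406.6 x + 134.0 y = -21789.53
107.8 x + 138.0 y = 1313.90
Solving: x ≈ -76.394, y ≈ 69.197 km (keep extra digits for the depth step; rounded: -76.4, 69.2).
Then from the HOPS sphere: z² = 71.58² − (x + 83.6)² − (y − 1.8)² with x = -76.394, y = 69.197, so z ≈ 23.009 ≈ 23.0 km.

x ≈ -76.4 km, y ≈ 69.2 km, depth ≈ 23.0 km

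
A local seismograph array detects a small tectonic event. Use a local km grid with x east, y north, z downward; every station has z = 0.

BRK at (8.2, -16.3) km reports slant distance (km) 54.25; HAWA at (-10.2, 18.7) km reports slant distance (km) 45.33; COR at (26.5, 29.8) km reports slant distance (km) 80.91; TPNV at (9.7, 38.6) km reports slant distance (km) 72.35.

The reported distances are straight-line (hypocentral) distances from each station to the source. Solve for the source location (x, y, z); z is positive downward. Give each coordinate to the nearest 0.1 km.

Each station gives a sphere (x−x_i)² + (y−y_i)² + z² = d_i² (stations at z=0).
Subtracting the BRK sphere from HAWA and COR: z² cancels, leaving linear equations in x and y:
-36.8 x + 70.0 y = 1009.05
36.6 x + 92.2 y = -2346.01
Solving: x ≈ -43.200, y ≈ -8.296 km (keep extra digits for the depth step; rounded: -43.2, -8.3).
Then from the BRK sphere: z² = 54.25² − (x − 8.2)² − (y + 16.3)² with x = -43.200, y = -8.296, so z ≈ 15.396 ≈ 15.4 km.
Check against TPNV (with the unrounded solution): distance 72.35 ≈ 72.35 km. ✓

(-43.2, -8.3, 15.4)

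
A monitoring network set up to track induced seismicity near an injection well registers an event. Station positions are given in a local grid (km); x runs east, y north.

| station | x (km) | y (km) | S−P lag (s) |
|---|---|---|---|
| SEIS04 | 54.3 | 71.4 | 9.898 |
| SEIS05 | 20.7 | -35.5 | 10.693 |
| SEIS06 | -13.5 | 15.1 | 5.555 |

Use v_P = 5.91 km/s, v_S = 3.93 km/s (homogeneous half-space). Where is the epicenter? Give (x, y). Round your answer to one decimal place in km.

-61.2 km east, 59.5 km north

Distance from S−P lag: d = Δt · v_P v_S / (v_P − v_S) = Δt · (5.91·3.93)/(5.91−3.93) ≈ 11.7305·Δt.
So d_SEIS04 = 116.11, d_SEIS05 = 125.43, d_SEIS06 = 65.16 km.
Circle about each station: (x − 54.3)² + (y − 71.4)² = 116.11²; (x − 20.7)² + (y + 35.5)² = 125.43²; (x + 13.5)² + (y − 15.1)² = 65.16².
Subtracting the SEIS04 equation from the SEIS05 and SEIS06 equations removes the quadratic terms:
-67.2 x − 213.8 y = -8608.86
-135.6 x − 112.6 y = 1599.52
Solving the 2×2 system: x ≈ -61.2, y ≈ 59.5 km.
Check against SEIS04 (with the unrounded x, y): √((x − 54.3)²+(y − 71.4)²) = 116.12 ≈ 116.11 km. ✓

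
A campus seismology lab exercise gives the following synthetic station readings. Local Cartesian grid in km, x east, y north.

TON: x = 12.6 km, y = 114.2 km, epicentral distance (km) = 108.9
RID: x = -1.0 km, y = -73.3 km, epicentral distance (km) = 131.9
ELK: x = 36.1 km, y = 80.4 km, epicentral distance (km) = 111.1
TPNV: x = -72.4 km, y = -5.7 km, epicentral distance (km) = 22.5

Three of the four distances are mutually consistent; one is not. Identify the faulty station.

Solve using three stations at a time. Using TON, RID, ELK (subtract circle equations pairwise → linear system) gives (x, y) ≈ (-67.6, 40.5).
Distances from that point to each station vs reported:
  TON: calculated 108.9 vs reported 108.9 → residual 0.0 km
  RID: calculated 131.9 vs reported 131.9 → residual 0.0 km
  ELK: calculated 111.1 vs reported 111.1 → residual 0.0 km
  TPNV: calculated 46.5 vs reported 22.5 → residual 24.0 km
TON, RID, ELK are mutually consistent (residuals ≈ 0); TPNV is off by 24.0 km.

TPNV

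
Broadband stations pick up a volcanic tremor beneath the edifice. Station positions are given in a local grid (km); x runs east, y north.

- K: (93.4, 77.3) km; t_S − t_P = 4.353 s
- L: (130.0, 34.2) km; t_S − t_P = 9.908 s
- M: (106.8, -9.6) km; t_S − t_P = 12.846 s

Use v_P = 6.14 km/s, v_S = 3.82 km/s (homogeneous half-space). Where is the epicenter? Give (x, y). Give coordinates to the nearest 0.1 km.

(71.2, 115.3)

Distance from S−P lag: d = Δt · v_P v_S / (v_P − v_S) = Δt · (6.14·3.82)/(6.14−3.82) ≈ 10.1098·Δt.
So d_K = 44.01, d_L = 100.17, d_M = 129.87 km.
Circle about each station: (x − 93.4)² + (y − 77.3)² = 44.01²; (x − 130.0)² + (y − 34.2)² = 100.17²; (x − 106.8)² + (y + 9.6)² = 129.87².
Subtracting the K equation from the L and M equations removes the quadratic terms:
73.2 x − 86.2 y = -4726.36
26.8 x − 173.8 y = -18129.79
Solving the 2×2 system: x ≈ 71.2, y ≈ 115.3 km.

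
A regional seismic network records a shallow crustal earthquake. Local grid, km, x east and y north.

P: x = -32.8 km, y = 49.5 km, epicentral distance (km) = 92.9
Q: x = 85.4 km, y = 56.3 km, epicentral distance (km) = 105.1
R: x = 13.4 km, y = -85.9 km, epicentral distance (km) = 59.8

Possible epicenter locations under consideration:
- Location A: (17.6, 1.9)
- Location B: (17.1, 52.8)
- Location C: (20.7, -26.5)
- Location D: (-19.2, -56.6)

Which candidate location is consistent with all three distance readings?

For each candidate, compare |candidate − station| to the reported distance:
Location A: residuals P 23.6, Q 18.2, R 28.1 → max 28.1 km
Location B: residuals P 42.9, Q 36.7, R 78.9 → max 78.9 km
Location C: residuals P 0.0, Q 0.0, R 0.0 → max 0.0 km
Location D: residuals P 14.1, Q 48.8, R 16.0 → max 48.8 km
Only Location C has all residuals ≈ 0.

Location C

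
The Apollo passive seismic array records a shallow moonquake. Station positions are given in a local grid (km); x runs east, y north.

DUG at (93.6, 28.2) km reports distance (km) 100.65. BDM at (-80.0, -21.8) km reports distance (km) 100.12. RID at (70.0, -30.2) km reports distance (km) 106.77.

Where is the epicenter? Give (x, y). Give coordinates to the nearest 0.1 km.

Circle about each station: (x − 93.6)² + (y − 28.2)² = 100.65²; (x + 80.0)² + (y + 21.8)² = 100.12²; (x − 70.0)² + (y + 30.2)² = 106.77².
Subtracting pairs of circle equations eliminates x²+y² and gives linear equations (the radical axes):
-347.2 x − 100.0 y = -2574.55
-47.2 x − 116.8 y = -5013.57
Solving the 2×2 system: x ≈ -5.6, y ≈ 45.2 km.

-5.6 km east, 45.2 km north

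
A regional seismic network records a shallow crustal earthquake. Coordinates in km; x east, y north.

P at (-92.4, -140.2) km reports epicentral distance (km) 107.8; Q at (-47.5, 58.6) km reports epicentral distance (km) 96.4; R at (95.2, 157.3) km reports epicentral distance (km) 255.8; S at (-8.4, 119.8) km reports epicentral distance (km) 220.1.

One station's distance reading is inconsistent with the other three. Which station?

Solve using three stations at a time. Using P, Q, R (subtract circle equations pairwise → linear system) gives (x, y) ≈ (-74.8, -33.9).
Distances from that point to each station vs reported:
  P: calculated 107.8 vs reported 107.8 → residual 0.0 km
  Q: calculated 96.4 vs reported 96.4 → residual 0.0 km
  R: calculated 255.8 vs reported 255.8 → residual 0.0 km
  S: calculated 167.4 vs reported 220.1 → residual 52.7 km
P, Q, R are mutually consistent (residuals ≈ 0); S is off by 52.7 km.

S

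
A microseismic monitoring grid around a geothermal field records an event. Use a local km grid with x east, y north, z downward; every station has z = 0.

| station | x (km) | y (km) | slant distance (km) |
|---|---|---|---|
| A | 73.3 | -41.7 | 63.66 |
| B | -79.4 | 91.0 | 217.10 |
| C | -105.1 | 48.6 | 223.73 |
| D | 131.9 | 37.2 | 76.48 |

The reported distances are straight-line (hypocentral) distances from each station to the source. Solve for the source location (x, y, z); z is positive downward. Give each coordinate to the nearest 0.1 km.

x ≈ 103.9 km, y ≈ -14.6 km, depth ≈ 48.8 km

Each station gives a sphere (x−x_i)² + (y−y_i)² + z² = d_i² (stations at z=0).
Subtracting the A sphere from B and C: z² cancels, leaving linear equations in x and y:
-305.4 x + 265.4 y = -35606.23
-356.8 x + 180.6 y = -39706.33
Solving: x ≈ 103.885, y ≈ -14.618 km (keep extra digits for the depth step; rounded: 103.9, -14.6).
Then from the A sphere: z² = 63.66² − (x − 73.3)² − (y + 41.7)² with x = 103.885, y = -14.618, so z ≈ 48.823 ≈ 48.8 km.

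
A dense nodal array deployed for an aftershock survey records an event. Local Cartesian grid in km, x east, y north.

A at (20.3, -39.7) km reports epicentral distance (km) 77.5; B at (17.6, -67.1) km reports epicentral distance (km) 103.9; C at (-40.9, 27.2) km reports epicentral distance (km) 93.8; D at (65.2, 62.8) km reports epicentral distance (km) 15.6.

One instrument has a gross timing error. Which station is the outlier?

Solve using three stations at a time. Using A, B, C (subtract circle equations pairwise → linear system) gives (x, y) ≈ (52.8, 30.6).
Distances from that point to each station vs reported:
  A: calculated 77.5 vs reported 77.5 → residual 0.0 km
  B: calculated 103.9 vs reported 103.9 → residual 0.0 km
  C: calculated 93.8 vs reported 93.8 → residual 0.0 km
  D: calculated 34.4 vs reported 15.6 → residual 18.8 km
A, B, C are mutually consistent (residuals ≈ 0); D is off by 18.8 km.

D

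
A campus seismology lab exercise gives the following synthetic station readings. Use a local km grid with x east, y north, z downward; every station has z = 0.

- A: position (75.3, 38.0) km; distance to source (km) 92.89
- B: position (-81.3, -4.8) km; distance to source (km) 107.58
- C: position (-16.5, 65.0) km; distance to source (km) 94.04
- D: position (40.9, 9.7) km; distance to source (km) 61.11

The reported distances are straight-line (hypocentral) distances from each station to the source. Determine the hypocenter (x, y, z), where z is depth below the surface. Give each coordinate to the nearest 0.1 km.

(13.1, -7.9, 51.5)

Each station gives a sphere (x−x_i)² + (y−y_i)² + z² = d_i² (stations at z=0).
Subtracting the A sphere from B and C: z² cancels, leaving linear equations in x and y:
-313.2 x − 85.6 y = -3426.26
-183.6 x + 54.0 y = -2831.81
Solving: x ≈ 13.099, y ≈ -7.903 km (keep extra digits for the depth step; rounded: 13.1, -7.9).
Then from the A sphere: z² = 92.89² − (x − 75.3)² − (y − 38.0)² with x = 13.099, y = -7.903, so z ≈ 51.502 ≈ 51.5 km.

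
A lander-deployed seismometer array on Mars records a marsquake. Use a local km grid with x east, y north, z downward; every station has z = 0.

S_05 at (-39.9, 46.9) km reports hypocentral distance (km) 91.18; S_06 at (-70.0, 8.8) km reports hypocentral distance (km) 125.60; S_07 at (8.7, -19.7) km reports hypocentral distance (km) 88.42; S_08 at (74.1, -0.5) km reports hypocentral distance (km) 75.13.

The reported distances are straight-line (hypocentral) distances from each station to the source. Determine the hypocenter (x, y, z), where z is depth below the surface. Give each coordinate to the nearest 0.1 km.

Each station gives a sphere (x−x_i)² + (y−y_i)² + z² = d_i² (stations at z=0).
Subtracting the S_05 sphere from S_06 and S_07: z² cancels, leaving linear equations in x and y:
-60.2 x − 76.2 y = -6275.75
97.2 x − 133.2 y = -2832.14
Solving: x ≈ 40.202, y ≈ 50.599 km (keep extra digits for the depth step; rounded: 40.2, 50.6).
Then from the S_05 sphere: z² = 91.18² − (x + 39.9)² − (y − 46.9)² with x = 40.202, y = 50.599, so z ≈ 43.403 ≈ 43.4 km.
Check against S_08 (with the unrounded solution): distance 75.13 ≈ 75.13 km. ✓

x ≈ 40.2 km, y ≈ 50.6 km, depth ≈ 43.4 km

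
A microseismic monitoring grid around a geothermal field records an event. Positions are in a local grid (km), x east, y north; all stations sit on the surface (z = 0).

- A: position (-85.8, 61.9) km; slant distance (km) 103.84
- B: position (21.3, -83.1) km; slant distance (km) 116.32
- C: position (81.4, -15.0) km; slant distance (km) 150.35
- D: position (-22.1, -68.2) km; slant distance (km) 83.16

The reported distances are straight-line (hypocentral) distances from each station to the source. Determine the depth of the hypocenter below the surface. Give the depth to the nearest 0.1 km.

57.6 km

Each station gives a sphere (x−x_i)² + (y−y_i)² + z² = d_i² (stations at z=0).
Subtracting the A sphere from B and C: z² cancels, leaving linear equations in x and y:
214.2 x − 290.0 y = -6581.55
334.4 x − 153.8 y = -16164.67
Solving: x ≈ -57.401, y ≈ -19.703 km (keep extra digits for the depth step; rounded: -57.4, -19.7).
Then from the A sphere: z² = 103.84² − (x + 85.8)² − (y − 61.9)² with x = -57.401, y = -19.703, so z ≈ 57.595 ≈ 57.6 km.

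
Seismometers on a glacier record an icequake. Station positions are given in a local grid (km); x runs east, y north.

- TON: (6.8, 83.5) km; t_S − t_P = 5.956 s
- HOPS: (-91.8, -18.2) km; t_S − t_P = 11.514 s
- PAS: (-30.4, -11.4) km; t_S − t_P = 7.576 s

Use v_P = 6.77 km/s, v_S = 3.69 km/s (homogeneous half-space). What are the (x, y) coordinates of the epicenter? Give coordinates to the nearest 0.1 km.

x ≈ -28.0 km, y ≈ 50.0 km

Distance from S−P lag: d = Δt · v_P v_S / (v_P − v_S) = Δt · (6.77·3.69)/(6.77−3.69) ≈ 8.1108·Δt.
So d_TON = 48.31, d_HOPS = 93.39, d_PAS = 61.45 km.
Circle about each station: (x − 6.8)² + (y − 83.5)² = 48.31²; (x + 91.8)² + (y + 18.2)² = 93.39²; (x + 30.4)² + (y + 11.4)² = 61.45².
Subtracting the TON equation from the HOPS and PAS equations removes the quadratic terms:
-197.2 x − 203.4 y = -4647.85
-74.4 x − 189.8 y = -7406.62
Solving the 2×2 system: x ≈ -28.0, y ≈ 50.0 km.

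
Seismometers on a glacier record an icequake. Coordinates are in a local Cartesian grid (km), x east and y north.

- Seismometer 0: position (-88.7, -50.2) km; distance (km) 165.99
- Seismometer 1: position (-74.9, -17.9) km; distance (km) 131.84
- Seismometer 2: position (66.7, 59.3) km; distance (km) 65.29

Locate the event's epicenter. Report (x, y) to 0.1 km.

6.9 km east, 85.5 km north

Circle about each station: (x + 88.7)² + (y + 50.2)² = 165.99²; (x + 74.9)² + (y + 17.9)² = 131.84²; (x − 66.7)² + (y − 59.3)² = 65.29².
Subtracting the Seismometer 0 equation from the Seismometer 1 and Seismometer 2 equations removes the quadratic terms:
27.6 x + 64.6 y = 5713.58
310.8 x + 219.0 y = 20867.55
Solving the 2×2 system: x ≈ 6.9, y ≈ 85.5 km.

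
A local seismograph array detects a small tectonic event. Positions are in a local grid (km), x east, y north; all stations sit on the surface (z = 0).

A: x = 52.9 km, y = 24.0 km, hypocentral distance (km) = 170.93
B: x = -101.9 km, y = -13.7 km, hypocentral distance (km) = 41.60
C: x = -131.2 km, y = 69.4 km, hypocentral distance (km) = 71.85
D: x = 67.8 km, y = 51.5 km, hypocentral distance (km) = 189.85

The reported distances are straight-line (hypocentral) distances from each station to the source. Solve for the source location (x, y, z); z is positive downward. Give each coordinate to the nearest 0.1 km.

(-114.0, 8.1, 33.3)

Each station gives a sphere (x−x_i)² + (y−y_i)² + z² = d_i² (stations at z=0).
Subtracting the A sphere from B and C: z² cancels, leaving linear equations in x and y:
-309.6 x − 75.4 y = 34683.39
-368.2 x + 90.8 y = 42710.03
Solving: x ≈ -113.999, y ≈ 8.100 km (keep extra digits for the depth step; rounded: -114.0, 8.1).
Then from the A sphere: z² = 170.93² − (x − 52.9)² − (y − 24.0)² with x = -113.999, y = 8.100, so z ≈ 33.301 ≈ 33.3 km.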